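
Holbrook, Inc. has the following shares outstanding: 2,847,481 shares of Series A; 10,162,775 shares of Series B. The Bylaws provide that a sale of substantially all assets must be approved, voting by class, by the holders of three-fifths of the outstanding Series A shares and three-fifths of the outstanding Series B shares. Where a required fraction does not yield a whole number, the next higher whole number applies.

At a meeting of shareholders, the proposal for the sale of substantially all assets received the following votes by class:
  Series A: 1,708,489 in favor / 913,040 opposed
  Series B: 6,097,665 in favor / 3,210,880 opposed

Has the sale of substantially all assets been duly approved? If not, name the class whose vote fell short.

Approved — every class gave the required vote.

Series A: 3/5 of 2847481 = 1708488.60, rounded up to 1708489; 1,708,489 required, 1,708,489 in favor — approved.
Series B: 3/5 of 10162775 = 6097665; 6,097,665 required, 6,097,665 in favor — approved.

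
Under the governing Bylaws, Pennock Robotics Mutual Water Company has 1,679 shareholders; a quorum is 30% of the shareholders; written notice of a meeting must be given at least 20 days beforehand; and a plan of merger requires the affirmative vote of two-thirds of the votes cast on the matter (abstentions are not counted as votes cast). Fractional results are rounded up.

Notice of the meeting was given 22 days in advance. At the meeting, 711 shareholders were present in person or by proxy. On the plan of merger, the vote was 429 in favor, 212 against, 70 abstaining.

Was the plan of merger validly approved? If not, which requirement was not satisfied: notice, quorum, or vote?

Valid — all requirements satisfied.

Notice: 22 days given; 20 required. Satisfied.
Quorum: 30% of 1,679 = 503.70, rounded up to 504; 711 present. Satisfied.
Vote: requires two-thirds of the votes cast (711 − 70 abstaining = 641); 2/3 of 641 = 427.33, rounded up to 428, so 428 needed; 429 in favor. Satisfied.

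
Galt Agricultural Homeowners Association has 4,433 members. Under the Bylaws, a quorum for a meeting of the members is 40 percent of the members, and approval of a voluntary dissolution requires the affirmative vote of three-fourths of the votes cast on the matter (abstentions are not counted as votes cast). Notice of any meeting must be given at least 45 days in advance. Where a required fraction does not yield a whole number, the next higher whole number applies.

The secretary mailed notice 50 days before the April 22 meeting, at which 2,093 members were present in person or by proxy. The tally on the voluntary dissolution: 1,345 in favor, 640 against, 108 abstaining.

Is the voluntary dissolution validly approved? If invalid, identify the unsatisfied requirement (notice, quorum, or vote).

Invalid — vote requirement not satisfied.

Notice: 50 days given; 45 required. Satisfied.
Quorum: 40% of 4,433 = 1,773.20, rounded up to 1,774; 2,093 present. Satisfied.
Vote: requires three-fourths of the votes cast (2,093 − 108 abstaining = 1,985); 3/4 of 1985 = 1488.75, rounded up to 1489, so 1,489 needed; 1,345 in favor. Not satisfied.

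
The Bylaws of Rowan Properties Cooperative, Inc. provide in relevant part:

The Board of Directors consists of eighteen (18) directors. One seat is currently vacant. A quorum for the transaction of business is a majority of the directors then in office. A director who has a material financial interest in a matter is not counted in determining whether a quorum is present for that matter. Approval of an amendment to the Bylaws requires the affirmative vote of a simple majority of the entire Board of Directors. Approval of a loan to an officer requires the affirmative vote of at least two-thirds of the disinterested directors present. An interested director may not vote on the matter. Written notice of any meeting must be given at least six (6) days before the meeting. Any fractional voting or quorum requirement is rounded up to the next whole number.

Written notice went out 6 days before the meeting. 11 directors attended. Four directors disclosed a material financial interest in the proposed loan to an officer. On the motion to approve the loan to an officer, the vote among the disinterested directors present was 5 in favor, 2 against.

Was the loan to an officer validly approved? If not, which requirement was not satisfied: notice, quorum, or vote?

Invalid — quorum requirement not satisfied.

Notice: 6 days given; 6 required (6 ≥ 6). Satisfied.
Quorum: 11 present, but the 4 interested directors do not count, leaving 7. Quorum is 9. Not satisfied.
Vote: the loan to an officer requires two-thirds of the disinterested directors present (11 − 4 = 7). 2/3 of 7 = 4.67, rounded up to 5, so 5 affirmative votes are needed; 5 voted in favor. Satisfied. (Moot — without a quorum no business can be validly transacted.)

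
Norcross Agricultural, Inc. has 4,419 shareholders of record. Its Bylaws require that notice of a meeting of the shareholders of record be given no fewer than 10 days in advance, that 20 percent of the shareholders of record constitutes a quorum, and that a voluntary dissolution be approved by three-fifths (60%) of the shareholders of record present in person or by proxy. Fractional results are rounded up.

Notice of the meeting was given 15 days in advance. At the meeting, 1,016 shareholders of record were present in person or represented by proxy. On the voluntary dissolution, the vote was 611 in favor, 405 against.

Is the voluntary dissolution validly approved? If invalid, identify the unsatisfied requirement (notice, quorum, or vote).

Notice: 15 days given; 10 required. Satisfied.
Quorum: 20% of 4,419 = 883.80, rounded up to 884; 1,016 present. Satisfied.
Vote: requires three-fifths of those present (1,016); 3/5 of 1016 = 609.60, rounded up to 610, so 610 needed; 611 in favor. Satisfied.

Valid — all requirements satisfied.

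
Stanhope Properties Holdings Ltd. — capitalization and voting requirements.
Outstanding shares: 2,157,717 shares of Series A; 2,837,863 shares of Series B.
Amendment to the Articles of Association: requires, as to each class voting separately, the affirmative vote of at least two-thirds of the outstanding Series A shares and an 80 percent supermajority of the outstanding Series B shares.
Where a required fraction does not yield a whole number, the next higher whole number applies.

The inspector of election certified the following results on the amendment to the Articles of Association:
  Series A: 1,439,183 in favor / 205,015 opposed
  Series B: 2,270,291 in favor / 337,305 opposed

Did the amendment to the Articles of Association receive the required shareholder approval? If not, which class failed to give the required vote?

Approved — every class gave the required vote.

Series A: 2/3 of 2157717 = 1438478; 1,438,478 required, 1,439,183 in favor — approved.
Series B: 4/5 of 2837863 = 2270290.40, rounded up to 2270291; 2,270,291 required, 2,270,291 in favor — approved.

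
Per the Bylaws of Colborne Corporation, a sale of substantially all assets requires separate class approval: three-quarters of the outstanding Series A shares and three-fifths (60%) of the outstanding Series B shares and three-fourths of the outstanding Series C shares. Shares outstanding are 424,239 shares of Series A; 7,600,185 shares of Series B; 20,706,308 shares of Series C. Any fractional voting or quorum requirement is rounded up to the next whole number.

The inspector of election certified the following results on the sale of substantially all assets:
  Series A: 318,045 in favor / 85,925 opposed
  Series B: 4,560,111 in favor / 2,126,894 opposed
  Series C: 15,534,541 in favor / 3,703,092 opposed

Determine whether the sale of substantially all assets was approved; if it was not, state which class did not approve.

Series A: 3/4 of 424239 = 318179.25, rounded up to 318180; 318,180 required, 318,045 in favor — not approved.
Series B: 3/5 of 7600185 = 4560111; 4,560,111 required, 4,560,111 in favor — approved.
Series C: 3/4 of 20706308 = 15529731; 15,529,731 required, 15,534,541 in favor — approved.

Not approved — the Series A shares did not give the required vote.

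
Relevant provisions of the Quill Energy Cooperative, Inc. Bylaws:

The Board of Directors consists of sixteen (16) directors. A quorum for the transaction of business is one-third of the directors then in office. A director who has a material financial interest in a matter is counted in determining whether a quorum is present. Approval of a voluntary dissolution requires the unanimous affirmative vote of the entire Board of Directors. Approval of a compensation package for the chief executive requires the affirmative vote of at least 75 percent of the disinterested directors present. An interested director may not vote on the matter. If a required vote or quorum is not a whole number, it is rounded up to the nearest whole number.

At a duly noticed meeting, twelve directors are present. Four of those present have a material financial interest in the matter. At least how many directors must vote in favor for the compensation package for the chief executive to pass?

6

The compensation package for the chief executive requires three-fourths of the disinterested directors present (12 − 4 = 8).
3/4 of 8 = 6.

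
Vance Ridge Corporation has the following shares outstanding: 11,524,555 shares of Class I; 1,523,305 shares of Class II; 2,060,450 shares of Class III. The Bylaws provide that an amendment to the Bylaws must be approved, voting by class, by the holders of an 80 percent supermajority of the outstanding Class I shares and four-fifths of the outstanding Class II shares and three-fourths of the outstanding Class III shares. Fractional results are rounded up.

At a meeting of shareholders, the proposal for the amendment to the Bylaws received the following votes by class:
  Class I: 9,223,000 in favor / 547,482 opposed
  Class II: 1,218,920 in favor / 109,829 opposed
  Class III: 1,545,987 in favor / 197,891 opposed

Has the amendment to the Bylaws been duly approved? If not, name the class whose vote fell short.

Class I: 4/5 of 11524555 = 9219644; 9,219,644 required, 9,223,000 in favor — approved.
Class II: 4/5 of 1523305 = 1218644; 1,218,644 required, 1,218,920 in favor — approved.
Class III: 3/4 of 2060450 = 1545337.50, rounded up to 1545338; 1,545,338 required, 1,545,987 in favor — approved.

Approved — every class gave the required vote.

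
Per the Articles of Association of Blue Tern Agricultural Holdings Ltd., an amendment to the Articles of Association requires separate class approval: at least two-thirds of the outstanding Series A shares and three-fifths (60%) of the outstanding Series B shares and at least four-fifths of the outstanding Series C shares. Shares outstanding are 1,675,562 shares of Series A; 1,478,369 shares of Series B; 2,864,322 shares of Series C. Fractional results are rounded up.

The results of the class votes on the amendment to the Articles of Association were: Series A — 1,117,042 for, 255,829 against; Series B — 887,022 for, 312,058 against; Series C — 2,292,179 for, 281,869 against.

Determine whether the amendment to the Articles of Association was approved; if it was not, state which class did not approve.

Approved — every class gave the required vote.

Series A: 2/3 of 1675562 = 1117041.33, rounded up to 1117042; 1,117,042 required, 1,117,042 in favor — approved.
Series B: 3/5 of 1478369 = 887021.40, rounded up to 887022; 887,022 required, 887,022 in favor — approved.
Series C: 4/5 of 2864322 = 2291457.60, rounded up to 2291458; 2,291,458 required, 2,292,179 in favor — approved.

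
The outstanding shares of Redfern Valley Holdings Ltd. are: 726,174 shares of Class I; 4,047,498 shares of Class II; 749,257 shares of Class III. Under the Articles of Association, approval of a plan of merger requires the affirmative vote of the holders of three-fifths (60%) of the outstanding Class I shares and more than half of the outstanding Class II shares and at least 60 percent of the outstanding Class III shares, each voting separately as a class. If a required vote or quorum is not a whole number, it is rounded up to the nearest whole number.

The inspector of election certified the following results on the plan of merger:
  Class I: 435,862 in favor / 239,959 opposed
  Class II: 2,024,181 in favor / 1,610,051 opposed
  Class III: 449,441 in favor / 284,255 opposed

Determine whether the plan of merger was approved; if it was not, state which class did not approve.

Not approved — the Class III shares did not give the required vote.

Class I: 3/5 of 726174 = 435704.40, rounded up to 435705; 435,705 required, 435,862 in favor — approved.
Class II: a majority of 4047498 is 2023750; 2,023,750 required, 2,024,181 in favor — approved.
Class III: 3/5 of 749257 = 449554.20, rounded up to 449555; 449,555 required, 449,441 in favor — not approved.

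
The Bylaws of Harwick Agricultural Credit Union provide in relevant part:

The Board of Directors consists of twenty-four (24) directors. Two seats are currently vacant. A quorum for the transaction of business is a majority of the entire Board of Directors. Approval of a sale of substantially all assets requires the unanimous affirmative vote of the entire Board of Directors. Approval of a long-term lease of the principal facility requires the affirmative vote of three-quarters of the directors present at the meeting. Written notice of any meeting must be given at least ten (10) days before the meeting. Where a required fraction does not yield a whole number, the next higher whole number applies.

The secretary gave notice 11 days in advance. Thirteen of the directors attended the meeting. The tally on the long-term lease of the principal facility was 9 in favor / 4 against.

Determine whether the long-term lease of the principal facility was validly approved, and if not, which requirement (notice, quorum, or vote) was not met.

Notice: 11 days given; 10 required (11 ≥ 10). Satisfied.
Quorum: 13 present; quorum is 13. Satisfied.
Vote: the long-term lease of the principal facility requires three-fourths of the directors present (13). 3/4 of 13 = 9.75, rounded up to 10, so 10 affirmative votes are needed; 9 voted in favor. Not satisfied.

Invalid — vote requirement not satisfied.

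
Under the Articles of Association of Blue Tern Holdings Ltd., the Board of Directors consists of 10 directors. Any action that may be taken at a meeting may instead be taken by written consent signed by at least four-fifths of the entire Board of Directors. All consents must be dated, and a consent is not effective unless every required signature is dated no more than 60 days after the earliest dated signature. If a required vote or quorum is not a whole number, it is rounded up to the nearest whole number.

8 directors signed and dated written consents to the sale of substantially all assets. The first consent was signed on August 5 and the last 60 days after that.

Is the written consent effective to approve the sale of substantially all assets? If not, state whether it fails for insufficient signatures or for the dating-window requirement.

Effective — both the signature and dating-window requirements are satisfied.

Signatures required: at least four-fifths of 10 — 4/5 of 10 = 8, so 8 needed; 8 signed. Sufficient.
Dating window: the latest signature is 60 days after the earliest; the limit is 60 days. Within the window.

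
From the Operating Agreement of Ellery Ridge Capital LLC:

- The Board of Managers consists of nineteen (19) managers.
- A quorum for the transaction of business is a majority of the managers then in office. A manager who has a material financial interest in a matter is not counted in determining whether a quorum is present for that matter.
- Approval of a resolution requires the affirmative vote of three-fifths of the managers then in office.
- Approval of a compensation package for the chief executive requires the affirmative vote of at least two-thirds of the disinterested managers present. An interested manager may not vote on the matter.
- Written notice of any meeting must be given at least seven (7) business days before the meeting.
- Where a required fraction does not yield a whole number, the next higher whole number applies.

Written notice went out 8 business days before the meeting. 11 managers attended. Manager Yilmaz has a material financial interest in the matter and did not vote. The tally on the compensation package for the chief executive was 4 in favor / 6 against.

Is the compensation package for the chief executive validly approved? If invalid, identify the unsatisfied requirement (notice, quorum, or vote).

Notice: 8 business days given; 7 required (8 ≥ 7). Satisfied.
Quorum: 11 present, but the 1 interested manager does not count, leaving 10. Quorum is 10. Satisfied.
Vote: the compensation package for the chief executive requires two-thirds of the disinterested managers present (11 − 1 = 10). 2/3 of 10 = 6.67, rounded up to 7, so 7 affirmative votes are needed; 4 voted in favor. Not satisfied.

Invalid — vote requirement not satisfied.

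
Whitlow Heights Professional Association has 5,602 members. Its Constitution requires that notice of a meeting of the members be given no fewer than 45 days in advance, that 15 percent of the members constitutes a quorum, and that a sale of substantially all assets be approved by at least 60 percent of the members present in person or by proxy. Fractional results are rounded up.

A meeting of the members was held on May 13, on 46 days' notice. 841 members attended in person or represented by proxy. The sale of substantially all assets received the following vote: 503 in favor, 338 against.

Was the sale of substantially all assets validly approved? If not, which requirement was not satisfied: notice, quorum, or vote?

Notice: 46 days given; 45 required. Satisfied.
Quorum: 15% of 5,602 = 840.30, rounded up to 841; 841 present. Satisfied.
Vote: requires three-fifths of those present (841); 3/5 of 841 = 504.60, rounded up to 505, so 505 needed; 503 in favor. Not satisfied.

Invalid — vote requirement not satisfied.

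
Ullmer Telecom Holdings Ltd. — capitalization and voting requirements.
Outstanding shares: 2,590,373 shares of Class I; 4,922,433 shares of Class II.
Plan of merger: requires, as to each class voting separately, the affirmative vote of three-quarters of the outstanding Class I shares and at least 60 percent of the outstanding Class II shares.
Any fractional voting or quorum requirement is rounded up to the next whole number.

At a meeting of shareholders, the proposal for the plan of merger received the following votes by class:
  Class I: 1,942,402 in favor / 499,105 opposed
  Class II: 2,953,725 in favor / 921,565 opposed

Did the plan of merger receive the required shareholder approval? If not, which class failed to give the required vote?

Class I: 3/4 of 2590373 = 1942779.75, rounded up to 1942780; 1,942,780 required, 1,942,402 in favor — not approved.
Class II: 3/5 of 4922433 = 2953459.80, rounded up to 2953460; 2,953,460 required, 2,953,725 in favor — approved.

Not approved — the Class I shares did not give the required vote.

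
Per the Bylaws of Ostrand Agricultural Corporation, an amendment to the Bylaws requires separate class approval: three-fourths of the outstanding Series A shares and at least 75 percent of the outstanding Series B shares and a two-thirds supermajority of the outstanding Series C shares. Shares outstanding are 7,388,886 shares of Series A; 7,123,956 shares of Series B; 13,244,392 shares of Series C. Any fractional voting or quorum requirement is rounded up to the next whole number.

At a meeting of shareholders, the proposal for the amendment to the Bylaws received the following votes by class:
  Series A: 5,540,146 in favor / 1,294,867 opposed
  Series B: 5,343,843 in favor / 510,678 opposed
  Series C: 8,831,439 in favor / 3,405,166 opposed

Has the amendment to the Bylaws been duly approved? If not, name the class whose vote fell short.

Series A: 3/4 of 7388886 = 5541664.50, rounded up to 5541665; 5,541,665 required, 5,540,146 in favor — not approved.
Series B: 3/4 of 7123956 = 5342967; 5,342,967 required, 5,343,843 in favor — approved.
Series C: 2/3 of 13244392 = 8829594.67, rounded up to 8829595; 8,829,595 required, 8,831,439 in favor — approved.

Not approved — the Series A shares did not give the required vote.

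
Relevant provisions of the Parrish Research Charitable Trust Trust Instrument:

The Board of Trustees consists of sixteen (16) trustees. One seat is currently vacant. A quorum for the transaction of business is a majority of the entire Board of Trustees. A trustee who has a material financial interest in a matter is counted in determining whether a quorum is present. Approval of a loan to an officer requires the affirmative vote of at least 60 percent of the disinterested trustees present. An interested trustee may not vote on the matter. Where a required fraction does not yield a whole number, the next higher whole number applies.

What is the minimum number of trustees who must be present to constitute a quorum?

9

A majority of 16 is 9.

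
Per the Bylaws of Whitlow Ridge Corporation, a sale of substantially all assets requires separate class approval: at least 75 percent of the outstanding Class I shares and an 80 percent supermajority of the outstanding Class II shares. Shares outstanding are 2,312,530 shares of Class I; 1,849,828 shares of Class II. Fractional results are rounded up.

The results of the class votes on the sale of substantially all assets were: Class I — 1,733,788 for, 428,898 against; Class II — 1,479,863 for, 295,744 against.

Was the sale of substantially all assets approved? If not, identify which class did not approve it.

Not approved — the Class I shares did not give the required vote.

Class I: 3/4 of 2312530 = 1734397.50, rounded up to 1734398; 1,734,398 required, 1,733,788 in favor — not approved.
Class II: 4/5 of 1849828 = 1479862.40, rounded up to 1479863; 1,479,863 required, 1,479,863 in favor — approved.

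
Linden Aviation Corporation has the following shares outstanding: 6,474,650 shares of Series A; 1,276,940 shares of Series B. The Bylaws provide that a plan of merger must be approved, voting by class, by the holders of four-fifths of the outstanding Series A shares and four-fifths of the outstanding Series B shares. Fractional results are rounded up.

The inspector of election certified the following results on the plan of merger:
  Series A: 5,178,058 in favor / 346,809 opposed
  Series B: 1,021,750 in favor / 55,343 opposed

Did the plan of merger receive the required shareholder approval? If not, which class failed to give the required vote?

Not approved — the Series A shares did not give the required vote.

Series A: 4/5 of 6474650 = 5179720; 5,179,720 required, 5,178,058 in favor — not approved.
Series B: 4/5 of 1276940 = 1021552; 1,021,552 required, 1,021,750 in favor — approved.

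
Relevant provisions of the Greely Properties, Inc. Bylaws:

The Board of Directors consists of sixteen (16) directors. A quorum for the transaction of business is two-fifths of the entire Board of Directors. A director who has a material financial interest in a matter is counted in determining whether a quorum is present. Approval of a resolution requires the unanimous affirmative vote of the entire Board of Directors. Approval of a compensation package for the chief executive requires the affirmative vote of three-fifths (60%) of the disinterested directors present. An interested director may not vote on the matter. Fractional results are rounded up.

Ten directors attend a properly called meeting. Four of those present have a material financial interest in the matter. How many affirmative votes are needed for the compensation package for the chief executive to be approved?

4

The compensation package for the chief executive requires three-fifths of the disinterested directors present (10 − 4 = 6).
3/5 of 6 = 3.60, rounded up to 4.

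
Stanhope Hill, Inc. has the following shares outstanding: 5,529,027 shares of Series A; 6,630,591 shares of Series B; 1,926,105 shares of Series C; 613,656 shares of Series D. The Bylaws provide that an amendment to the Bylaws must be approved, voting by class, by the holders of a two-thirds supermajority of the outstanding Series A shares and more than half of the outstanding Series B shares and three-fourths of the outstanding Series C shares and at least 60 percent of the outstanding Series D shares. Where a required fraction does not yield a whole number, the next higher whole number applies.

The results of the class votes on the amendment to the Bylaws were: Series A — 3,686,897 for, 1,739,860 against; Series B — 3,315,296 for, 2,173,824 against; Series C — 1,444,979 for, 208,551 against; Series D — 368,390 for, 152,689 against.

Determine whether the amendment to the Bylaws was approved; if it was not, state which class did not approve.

Series A: 2/3 of 5529027 = 3686018; 3,686,018 required, 3,686,897 in favor — approved.
Series B: a majority of 6630591 is 3315296; 3,315,296 required, 3,315,296 in favor — approved.
Series C: 3/4 of 1926105 = 1444578.75, rounded up to 1444579; 1,444,579 required, 1,444,979 in favor — approved.
Series D: 3/5 of 613656 = 368193.60, rounded up to 368194; 368,194 required, 368,390 in favor — approved.

Approved — every class gave the required vote.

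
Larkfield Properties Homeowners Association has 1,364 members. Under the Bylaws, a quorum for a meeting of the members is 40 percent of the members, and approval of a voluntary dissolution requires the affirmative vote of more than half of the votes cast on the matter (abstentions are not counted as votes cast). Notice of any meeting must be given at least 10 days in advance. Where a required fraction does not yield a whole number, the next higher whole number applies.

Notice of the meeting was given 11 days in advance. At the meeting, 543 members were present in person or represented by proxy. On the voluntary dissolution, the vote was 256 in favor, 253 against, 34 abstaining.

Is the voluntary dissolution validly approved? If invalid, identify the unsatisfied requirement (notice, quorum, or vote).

Notice: 11 days given; 10 required. Satisfied.
Quorum: 40% of 1,364 = 545.60, rounded up to 546; 543 present. Not satisfied.
Vote: requires a majority of the votes cast (543 − 34 abstaining = 509); a majority of 509 is 255, so 255 needed; 256 in favor. Satisfied.

Invalid — quorum requirement not satisfied.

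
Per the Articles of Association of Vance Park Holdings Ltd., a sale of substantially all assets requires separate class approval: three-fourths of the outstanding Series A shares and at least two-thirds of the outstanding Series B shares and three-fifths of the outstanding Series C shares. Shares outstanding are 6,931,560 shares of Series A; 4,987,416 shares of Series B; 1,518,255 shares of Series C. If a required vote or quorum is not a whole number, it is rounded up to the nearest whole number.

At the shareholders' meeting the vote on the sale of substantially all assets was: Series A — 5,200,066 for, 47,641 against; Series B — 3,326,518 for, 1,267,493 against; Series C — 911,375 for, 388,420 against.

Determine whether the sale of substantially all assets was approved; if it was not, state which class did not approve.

Series A: 3/4 of 6931560 = 5198670; 5,198,670 required, 5,200,066 in favor — approved.
Series B: 2/3 of 4987416 = 3324944; 3,324,944 required, 3,326,518 in favor — approved.
Series C: 3/5 of 1518255 = 910953; 910,953 required, 911,375 in favor — approved.

Approved — every class gave the required vote.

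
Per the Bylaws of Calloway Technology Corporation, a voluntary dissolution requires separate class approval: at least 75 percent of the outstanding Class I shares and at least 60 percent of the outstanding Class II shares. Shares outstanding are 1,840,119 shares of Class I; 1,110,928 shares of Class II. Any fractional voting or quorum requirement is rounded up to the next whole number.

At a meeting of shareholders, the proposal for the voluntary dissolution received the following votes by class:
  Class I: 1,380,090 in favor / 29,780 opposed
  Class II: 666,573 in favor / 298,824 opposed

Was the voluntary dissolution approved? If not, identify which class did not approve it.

Class I: 3/4 of 1840119 = 1380089.25, rounded up to 1380090; 1,380,090 required, 1,380,090 in favor — approved.
Class II: 3/5 of 1110928 = 666556.80, rounded up to 666557; 666,557 required, 666,573 in favor — approved.

Approved — every class gave the required vote.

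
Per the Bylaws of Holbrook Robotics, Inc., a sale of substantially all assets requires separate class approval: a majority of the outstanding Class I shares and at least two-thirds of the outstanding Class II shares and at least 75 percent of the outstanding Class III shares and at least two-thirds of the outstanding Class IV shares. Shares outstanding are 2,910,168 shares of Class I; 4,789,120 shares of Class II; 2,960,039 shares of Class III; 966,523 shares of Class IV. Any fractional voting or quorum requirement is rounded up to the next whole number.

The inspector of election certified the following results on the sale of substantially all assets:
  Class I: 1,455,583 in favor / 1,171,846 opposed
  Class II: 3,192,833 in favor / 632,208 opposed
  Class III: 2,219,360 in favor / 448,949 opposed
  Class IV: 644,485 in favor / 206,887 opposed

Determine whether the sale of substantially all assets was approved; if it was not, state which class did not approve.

Class I: a majority of 2910168 is 1455085; 1,455,085 required, 1,455,583 in favor — approved.
Class II: 2/3 of 4789120 = 3192746.67, rounded up to 3192747; 3,192,747 required, 3,192,833 in favor — approved.
Class III: 3/4 of 2960039 = 2220029.25, rounded up to 2220030; 2,220,030 required, 2,219,360 in favor — not approved.
Class IV: 2/3 of 966523 = 644348.67, rounded up to 644349; 644,349 required, 644,485 in favor — approved.

Not approved — the Class III shares did not give the required vote.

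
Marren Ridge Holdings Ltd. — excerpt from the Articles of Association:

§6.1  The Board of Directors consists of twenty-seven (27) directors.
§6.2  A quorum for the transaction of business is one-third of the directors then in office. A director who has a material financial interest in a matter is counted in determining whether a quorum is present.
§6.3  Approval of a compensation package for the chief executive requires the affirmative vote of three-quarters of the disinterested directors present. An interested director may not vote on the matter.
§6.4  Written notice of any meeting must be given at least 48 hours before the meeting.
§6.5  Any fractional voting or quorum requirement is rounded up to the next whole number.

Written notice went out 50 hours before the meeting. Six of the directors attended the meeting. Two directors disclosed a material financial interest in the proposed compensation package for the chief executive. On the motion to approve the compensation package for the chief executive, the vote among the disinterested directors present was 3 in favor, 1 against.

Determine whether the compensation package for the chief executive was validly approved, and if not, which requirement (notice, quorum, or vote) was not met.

Notice: 50 hours given; 48 required (50 ≥ 48). Satisfied.
Quorum: 6 present (interested directors count toward quorum); quorum is 9. Not satisfied.
Vote: the compensation package for the chief executive requires three-fourths of the disinterested directors present (6 − 2 = 4). 3/4 of 4 = 3, so 3 affirmative votes are needed; 3 voted in favor. Satisfied. (Moot — without a quorum no business can be validly transacted.)

Invalid — quorum requirement not satisfied.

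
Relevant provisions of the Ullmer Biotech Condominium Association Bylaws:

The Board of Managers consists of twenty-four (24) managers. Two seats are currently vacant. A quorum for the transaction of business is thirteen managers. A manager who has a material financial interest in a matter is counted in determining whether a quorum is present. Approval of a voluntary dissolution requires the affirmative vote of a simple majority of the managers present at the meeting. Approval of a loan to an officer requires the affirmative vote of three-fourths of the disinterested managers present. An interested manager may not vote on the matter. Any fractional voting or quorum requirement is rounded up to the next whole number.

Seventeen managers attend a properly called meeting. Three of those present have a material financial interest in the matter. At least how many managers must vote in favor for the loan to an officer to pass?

The loan to an officer requires three-fourths of the disinterested managers present (17 − 3 = 14).
3/4 of 14 = 10.50, rounded up to 11.

11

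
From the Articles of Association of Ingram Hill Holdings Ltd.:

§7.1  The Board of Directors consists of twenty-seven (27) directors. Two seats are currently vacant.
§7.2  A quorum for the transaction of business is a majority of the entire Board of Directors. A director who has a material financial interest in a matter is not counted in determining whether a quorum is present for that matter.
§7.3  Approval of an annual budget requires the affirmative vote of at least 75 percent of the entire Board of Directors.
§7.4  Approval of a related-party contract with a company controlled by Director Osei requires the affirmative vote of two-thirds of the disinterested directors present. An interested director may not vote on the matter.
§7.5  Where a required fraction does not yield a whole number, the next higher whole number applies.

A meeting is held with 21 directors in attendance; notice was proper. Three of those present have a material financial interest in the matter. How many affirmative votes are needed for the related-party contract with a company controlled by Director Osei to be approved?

12

The related-party contract with a company controlled by Director Osei requires two-thirds of the disinterested directors present (21 − 3 = 18).
2/3 of 18 = 12.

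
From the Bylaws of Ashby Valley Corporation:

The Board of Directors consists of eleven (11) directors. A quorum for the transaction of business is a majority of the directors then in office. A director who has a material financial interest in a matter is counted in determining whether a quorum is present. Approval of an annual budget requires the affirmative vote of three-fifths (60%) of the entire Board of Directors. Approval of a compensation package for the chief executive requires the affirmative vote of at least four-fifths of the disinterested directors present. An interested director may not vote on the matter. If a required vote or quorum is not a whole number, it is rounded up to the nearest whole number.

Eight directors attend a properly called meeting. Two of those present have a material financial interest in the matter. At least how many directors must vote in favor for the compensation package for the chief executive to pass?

5

The compensation package for the chief executive requires four-fifths of the disinterested directors present (8 − 2 = 6).
4/5 of 6 = 4.80, rounded up to 5.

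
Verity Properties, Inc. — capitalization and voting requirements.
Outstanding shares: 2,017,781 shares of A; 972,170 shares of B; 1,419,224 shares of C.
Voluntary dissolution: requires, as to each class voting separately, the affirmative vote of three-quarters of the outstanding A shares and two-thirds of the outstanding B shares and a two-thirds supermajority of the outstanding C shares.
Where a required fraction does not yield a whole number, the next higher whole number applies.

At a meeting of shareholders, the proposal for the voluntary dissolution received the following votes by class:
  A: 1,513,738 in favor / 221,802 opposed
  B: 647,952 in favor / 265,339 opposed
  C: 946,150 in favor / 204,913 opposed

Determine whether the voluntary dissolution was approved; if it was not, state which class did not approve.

A: 3/4 of 2017781 = 1513335.75, rounded up to 1513336; 1,513,336 required, 1,513,738 in favor — approved.
B: 2/3 of 972170 = 648113.33, rounded up to 648114; 648,114 required, 647,952 in favor — not approved.
C: 2/3 of 1419224 = 946149.33, rounded up to 946150; 946,150 required, 946,150 in favor — approved.

Not approved — the B shares did not give the required vote.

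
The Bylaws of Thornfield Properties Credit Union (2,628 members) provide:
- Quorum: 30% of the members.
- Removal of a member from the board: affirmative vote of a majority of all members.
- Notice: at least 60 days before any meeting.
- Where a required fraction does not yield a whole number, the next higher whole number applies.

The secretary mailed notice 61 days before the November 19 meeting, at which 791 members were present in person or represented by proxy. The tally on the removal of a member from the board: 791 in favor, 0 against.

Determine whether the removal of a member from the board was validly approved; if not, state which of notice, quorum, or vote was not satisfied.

Notice: 61 days given; 60 required. Satisfied.
Quorum: 30% of 2,628 = 788.40, rounded up to 789; 791 present. Satisfied.
Vote: requires a majority of all members (2,628); a majority of 2628 is 1315, so 1,315 needed; 791 in favor. Not satisfied.

Invalid — vote requirement not satisfied.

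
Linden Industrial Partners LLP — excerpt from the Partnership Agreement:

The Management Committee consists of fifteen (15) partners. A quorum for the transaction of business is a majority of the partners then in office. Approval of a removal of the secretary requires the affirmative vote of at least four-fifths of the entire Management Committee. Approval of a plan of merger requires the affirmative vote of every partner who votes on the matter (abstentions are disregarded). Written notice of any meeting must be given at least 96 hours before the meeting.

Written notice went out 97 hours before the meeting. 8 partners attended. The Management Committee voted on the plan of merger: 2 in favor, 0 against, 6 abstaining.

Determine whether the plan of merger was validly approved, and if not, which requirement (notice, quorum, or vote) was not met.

Notice: 97 hours given; 96 required (97 ≥ 96). Satisfied.
Quorum: 8 present; quorum is 8. Satisfied.
Vote: the plan of merger requires the unanimous vote of the votes cast (8 present − 6 abstaining = 2). Unanimous means all 2, so 2 affirmative votes are needed; 2 voted in favor. Satisfied.

Valid — all requirements satisfied.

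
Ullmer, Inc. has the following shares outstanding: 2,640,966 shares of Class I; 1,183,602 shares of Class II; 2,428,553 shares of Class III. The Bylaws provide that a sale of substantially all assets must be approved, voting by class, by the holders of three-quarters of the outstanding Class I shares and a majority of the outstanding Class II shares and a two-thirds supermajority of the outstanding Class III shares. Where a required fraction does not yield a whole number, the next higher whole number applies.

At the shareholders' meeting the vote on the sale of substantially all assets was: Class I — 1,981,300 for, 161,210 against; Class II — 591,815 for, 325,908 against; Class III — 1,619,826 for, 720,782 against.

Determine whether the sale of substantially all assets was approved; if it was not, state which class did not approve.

Approved — every class gave the required vote.

Class I: 3/4 of 2640966 = 1980724.50, rounded up to 1980725; 1,980,725 required, 1,981,300 in favor — approved.
Class II: a majority of 1183602 is 591802; 591,802 required, 591,815 in favor — approved.
Class III: 2/3 of 2428553 = 1619035.33, rounded up to 1619036; 1,619,036 required, 1,619,826 in favor — approved.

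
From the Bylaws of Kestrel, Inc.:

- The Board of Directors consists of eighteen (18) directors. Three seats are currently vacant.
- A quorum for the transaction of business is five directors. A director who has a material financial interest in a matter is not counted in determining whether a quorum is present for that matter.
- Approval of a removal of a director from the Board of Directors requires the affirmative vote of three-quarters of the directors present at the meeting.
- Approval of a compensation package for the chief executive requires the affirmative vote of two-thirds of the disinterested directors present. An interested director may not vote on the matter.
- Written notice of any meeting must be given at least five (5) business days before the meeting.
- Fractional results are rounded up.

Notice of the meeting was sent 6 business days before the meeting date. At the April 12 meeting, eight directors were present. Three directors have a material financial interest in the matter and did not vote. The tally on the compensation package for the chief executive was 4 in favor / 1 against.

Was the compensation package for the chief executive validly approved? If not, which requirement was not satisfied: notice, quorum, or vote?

Valid — all requirements satisfied.

Notice: 6 business days given; 5 required (6 ≥ 5). Satisfied.
Quorum: 8 present, but the 3 interested directors do not count, leaving 5. Quorum is 5. Satisfied.
Vote: the compensation package for the chief executive requires two-thirds of the disinterested directors present (8 − 3 = 5). 2/3 of 5 = 3.33, rounded up to 4, so 4 affirmative votes are needed; 4 voted in favor. Satisfied.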